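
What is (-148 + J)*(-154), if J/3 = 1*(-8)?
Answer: 26488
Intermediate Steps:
J = -24 (J = 3*(1*(-8)) = 3*(-8) = -24)
(-148 + J)*(-154) = (-148 - 24)*(-154) = -172*(-154) = 26488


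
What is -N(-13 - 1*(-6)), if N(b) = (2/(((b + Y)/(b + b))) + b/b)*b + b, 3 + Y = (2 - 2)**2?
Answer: 168/5 ≈ 33.600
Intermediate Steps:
Y = -3 (Y = -3 + (2 - 2)**2 = -3 + 0**2 = -3 + 0 = -3)
N(b) = b + b*(1 + 4*b/(-3 + b)) (N(b) = (2/(((b - 3)/(b + b))) + b/b)*b + b = (2/(((-3 + b)/((2*b)))) + 1)*b + b = (2/(((-3 + b)*(1/(2*b)))) + 1)*b + b = (2/(((-3 + b)/(2*b))) + 1)*b + b = (2*(2*b/(-3 + b)) + 1)*b + b = (4*b/(-3 + b) + 1)*b + b = (1 + 4*b/(-3 + b))*b + b = b*(1 + 4*b/(-3 + b)) + b = b + b*(1 + 4*b/(-3 + b)))
-N(-13 - 1*(-6)) = -6*(-13 - 1*(-6))*(-1 + (-13 - 1*(-6)))/(-3 + (-13 - 1*(-6))) = -6*(-13 + 6)*(-1 + (-13 + 6))/(-3 + (-13 + 6)) = -6*(-7)*(-1 - 7)/(-3 - 7) = -6*(-7)*(-8)/(-10) = -6*(-7)*(-1)*(-8)/10 = -1*(-168/5) = 168/5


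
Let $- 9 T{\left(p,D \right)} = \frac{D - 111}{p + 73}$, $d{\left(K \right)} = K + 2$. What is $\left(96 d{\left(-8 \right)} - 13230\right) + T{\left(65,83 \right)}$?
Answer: $- \frac{8573512}{621} \approx -13806.0$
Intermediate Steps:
$d{\left(K \right)} = 2 + K$
$T{\left(p,D \right)} = - \frac{-111 + D}{9 \left(73 + p\right)}$ ($T{\left(p,D \right)} = - \frac{\left(D - 111\right) \frac{1}{p + 73}}{9} = - \frac{\left(-111 + D\right) \frac{1}{73 + p}}{9} = - \frac{\frac{1}{73 + p} \left(-111 + D\right)}{9} = - \frac{-111 + D}{9 \left(73 + p\right)}$)
$\left(96 d{\left(-8 \right)} - 13230\right) + T{\left(65,83 \right)} = \left(96 \left(2 - 8\right) - 13230\right) + \frac{111 - 83}{9 \left(73 + 65\right)} = \left(96 \left(-6\right) - 13230\right) + \frac{111 - 83}{9 \cdot 138} = \left(-576 - 13230\right) + \frac{1}{9} \cdot \frac{1}{138} \cdot 28 = -13806 + \frac{14}{621} = - \frac{8573512}{621}$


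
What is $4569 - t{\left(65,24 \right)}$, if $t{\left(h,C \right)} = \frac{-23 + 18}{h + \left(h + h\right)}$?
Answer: $\frac{178192}{39} \approx 4569.0$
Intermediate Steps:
$t{\left(h,C \right)} = - \frac{5}{3 h}$ ($t{\left(h,C \right)} = - \frac{5}{h + 2 h} = - \frac{5}{3 h}$)
$4569 - t{\left(65,24 \right)} = 4569 - - \frac{5}{3 \cdot 65} = 4569 - \left(- \frac{5}{3}\right) \frac{1}{65} = 4569 - - \frac{1}{39} = 4569 + \frac{1}{39} = \frac{178192}{39}$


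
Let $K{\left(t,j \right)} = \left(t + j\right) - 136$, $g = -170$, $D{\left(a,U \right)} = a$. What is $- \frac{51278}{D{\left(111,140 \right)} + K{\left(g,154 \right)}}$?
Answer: $\frac{51278}{41} \approx 1250.7$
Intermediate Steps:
$K{\left(t,j \right)} = -136 + j + t$ ($K{\left(t,j \right)} = \left(j + t\right) - 136 = -136 + j + t$)
$- \frac{51278}{D{\left(111,140 \right)} + K{\left(g,154 \right)}} = - \frac{51278}{111 - 152} = - \frac{51278}{-41} = \left(-51278\right) \left(- \frac{1}{41}\right) = \frac{51278}{41}$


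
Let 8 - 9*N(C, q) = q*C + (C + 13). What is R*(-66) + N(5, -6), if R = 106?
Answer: -62944/9 ≈ -6993.8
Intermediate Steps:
N(C, q) = -5/9 - C/9 - C*q/9 (N(C, q) = 8/9 - (q*C + (C + 13))/9 = 8/9 - (C*q + (13 + C))/9 = 8/9 - (13 + C + C*q)/9 = 8/9 + (-13/9 - C/9 - C*q/9) = -5/9 - C/9 - C*q/9)
R*(-66) + N(5, -6) = 106*(-66) + (-5/9 - ⅑*5 - ⅑*5*(-6)) = -6996 + (-5/9 - 5/9 + 10/3) = -6996 + 20/9 = -62944/9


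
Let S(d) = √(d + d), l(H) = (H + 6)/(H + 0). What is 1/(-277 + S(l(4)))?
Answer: -277/76724 - √5/76724 ≈ -0.0036395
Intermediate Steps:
l(H) = (6 + H)/H
S(d) = √2*√d (S(d) = √(2*d) = √2*√d)
1/(-277 + S(l(4))) = 1/(-277 + √2*√((6 + 4)/4)) = 1/(-277 + √2*√((¼)*10)) = 1/(-277 + √2*√(5/2)) = 1/(-277 + √2*(√10/2)) = 1/(-277 + √5)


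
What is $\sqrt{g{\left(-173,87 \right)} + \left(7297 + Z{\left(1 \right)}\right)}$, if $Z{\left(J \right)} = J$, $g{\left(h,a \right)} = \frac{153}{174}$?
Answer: $\frac{\sqrt{24553430}}{58} \approx 85.433$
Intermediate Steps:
$g{\left(h,a \right)} = \frac{51}{58}$ ($g{\left(h,a \right)} = 153 \cdot \frac{1}{174} = \frac{51}{58}$)
$\sqrt{g{\left(-173,87 \right)} + \left(7297 + Z{\left(1 \right)}\right)} = \sqrt{\frac{51}{58} + \left(7297 + 1\right)} = \sqrt{\frac{51}{58} + 7298} = \sqrt{\frac{423335}{58}} = \frac{\sqrt{24553430}}{58}$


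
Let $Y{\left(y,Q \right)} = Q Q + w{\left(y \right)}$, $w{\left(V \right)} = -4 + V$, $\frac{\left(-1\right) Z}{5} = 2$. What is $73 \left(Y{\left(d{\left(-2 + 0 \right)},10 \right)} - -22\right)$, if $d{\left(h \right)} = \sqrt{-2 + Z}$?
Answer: $8614 + 146 i \sqrt{3} \approx 8614.0 + 252.88 i$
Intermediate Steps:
$Z = -10$ ($Z = \left(-5\right) 2 = -10$)
$d{\left(h \right)} = 2 i \sqrt{3}$ ($d{\left(h \right)} = \sqrt{-2 - 10} = \sqrt{-12} = 2 i \sqrt{3}$)
$Y{\left(y,Q \right)} = -4 + y + Q^{2}$ ($Y{\left(y,Q \right)} = Q Q + \left(-4 + y\right) = Q^{2} + \left(-4 + y\right) = -4 + y + Q^{2}$)
$73 \left(Y{\left(d{\left(-2 + 0 \right)},10 \right)} - -22\right) = 73 \left(\left(-4 + 2 i \sqrt{3} + 10^{2}\right) - -22\right) = 73 \left(\left(-4 + 2 i \sqrt{3} + 100\right) + 22\right) = 73 \left(\left(96 + 2 i \sqrt{3}\right) + 22\right) = 73 \left(118 + 2 i \sqrt{3}\right) = 8614 + 146 i \sqrt{3}$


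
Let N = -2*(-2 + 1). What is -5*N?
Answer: -10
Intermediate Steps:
N = 2 (N = -2*(-1) = 2)
-5*N = -5*2 = -10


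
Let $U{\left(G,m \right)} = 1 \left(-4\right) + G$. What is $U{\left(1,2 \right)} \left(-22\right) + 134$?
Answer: $200$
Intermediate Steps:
$U{\left(G,m \right)} = -4 + G$
$U{\left(1,2 \right)} \left(-22\right) + 134 = \left(-4 + 1\right) \left(-22\right) + 134 = \left(-3\right) \left(-22\right) + 134 = 66 + 134 = 200$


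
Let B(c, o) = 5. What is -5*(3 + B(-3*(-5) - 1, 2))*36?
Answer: -1440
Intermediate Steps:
-5*(3 + B(-3*(-5) - 1, 2))*36 = -5*(3 + 5)*36 = -5*8*36 = -40*36 = -1440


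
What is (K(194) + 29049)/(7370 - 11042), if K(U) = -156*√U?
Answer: -9683/1224 + 13*√194/306 ≈ -7.3192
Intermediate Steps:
(K(194) + 29049)/(7370 - 11042) = (-156*√194 + 29049)/(7370 - 11042) = (29049 - 156*√194)/(-3672) = (29049 - 156*√194)*(-1/3672) = -9683/1224 + 13*√194/306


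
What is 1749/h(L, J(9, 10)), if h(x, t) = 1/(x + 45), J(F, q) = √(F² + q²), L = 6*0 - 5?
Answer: 69960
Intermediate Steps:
L = -5 (L = 0 - 5 = -5)
h(x, t) = 1/(45 + x)
1749/h(L, J(9, 10)) = 1749/(1/(45 - 5)) = 1749/(1/40) = 1749*40 = 69960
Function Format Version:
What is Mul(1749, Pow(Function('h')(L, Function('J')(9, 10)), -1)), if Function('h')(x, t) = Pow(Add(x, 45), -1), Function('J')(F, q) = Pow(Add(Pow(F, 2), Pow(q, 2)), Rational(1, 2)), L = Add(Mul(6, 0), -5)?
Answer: 69960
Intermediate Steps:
L = -5 (L = Add(0, -5) = -5)
Function('h')(x, t) = Pow(Add(45, x), -1)
Mul(1749, Pow(Function('h')(L, Function('J')(9, 10)), -1)) = Mul(1749, Pow(Pow(Add(45, -5), -1), -1)) = Mul(1749, Pow(Pow(40, -1), -1)) = Mul(1749, Pow(Rational(1, 40), -1)) = Mul(1749, 40) = 69960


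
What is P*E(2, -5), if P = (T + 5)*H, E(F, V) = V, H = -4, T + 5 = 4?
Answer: 80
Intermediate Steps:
T = -1 (T = -5 + 4 = -1)
P = -16 (P = (-1 + 5)*(-4) = 4*(-4) = -16)
P*E(2, -5) = -16*(-5) = 80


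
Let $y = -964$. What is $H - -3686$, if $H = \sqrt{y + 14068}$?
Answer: $3686 + 12 \sqrt{91} \approx 3800.5$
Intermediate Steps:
$H = 12 \sqrt{91}$ ($H = \sqrt{-964 + 14068} = \sqrt{13104} = 12 \sqrt{91} \approx 114.47$)
$H - -3686 = 12 \sqrt{91} - -3686 = 12 \sqrt{91} + 3686 = 3686 + 12 \sqrt{91}$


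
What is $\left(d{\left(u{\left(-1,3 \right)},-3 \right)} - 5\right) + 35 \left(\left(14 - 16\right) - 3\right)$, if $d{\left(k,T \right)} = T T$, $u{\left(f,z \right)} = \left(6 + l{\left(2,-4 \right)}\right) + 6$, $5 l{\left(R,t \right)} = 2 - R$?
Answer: $-171$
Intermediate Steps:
$l{\left(R,t \right)} = \frac{2}{5} - \frac{R}{5}$ ($l{\left(R,t \right)} = \frac{2 - R}{5} = \frac{2}{5} - \frac{R}{5}$)
$u{\left(f,z \right)} = 12$ ($u{\left(f,z \right)} = \left(6 + \left(\frac{2}{5} - \frac{2}{5}\right)\right) + 6 = \left(6 + 0\right) + 6 = 6 + 6 = 12$)
$d{\left(k,T \right)} = T^{2}$
$\left(d{\left(u{\left(-1,3 \right)},-3 \right)} - 5\right) + 35 \left(\left(14 - 16\right) - 3\right) = \left(\left(-3\right)^{2} - 5\right) + 35 \left(\left(14 - 16\right) - 3\right) = \left(9 - 5\right) + 35 \left(-2 - 3\right) = 4 + 35 \left(-5\right) = 4 - 175 = -171$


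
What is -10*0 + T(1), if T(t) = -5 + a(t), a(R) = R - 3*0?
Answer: -4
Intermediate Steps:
a(R) = R (a(R) = R + 0 = R)
T(t) = -5 + t
-10*0 + T(1) = -10*0 + (-5 + 1) = 0 - 4 = -4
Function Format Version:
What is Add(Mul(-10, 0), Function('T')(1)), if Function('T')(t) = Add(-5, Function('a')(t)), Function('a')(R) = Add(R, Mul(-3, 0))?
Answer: -4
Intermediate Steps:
Function('a')(R) = R (Function('a')(R) = Add(R, 0) = R)
Function('T')(t) = Add(-5, t)
Add(Mul(-10, 0), Function('T')(1)) = Add(Mul(-10, 0), Add(-5, 1)) = Add(0, -4) = -4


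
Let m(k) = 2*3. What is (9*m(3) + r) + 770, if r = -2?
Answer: 822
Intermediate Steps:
m(k) = 6
(9*m(3) + r) + 770 = (9*6 - 2) + 770 = (54 - 2) + 770 = 52 + 770 = 822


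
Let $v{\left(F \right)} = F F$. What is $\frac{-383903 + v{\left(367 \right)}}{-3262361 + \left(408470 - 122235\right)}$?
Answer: $\frac{124607}{1488063} \approx 0.083738$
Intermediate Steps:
$v{\left(F \right)} = F^{2}$
$\frac{-383903 + v{\left(367 \right)}}{-3262361 + \left(408470 - 122235\right)} = \frac{-383903 + 367^{2}}{-3262361 + \left(408470 - 122235\right)} = \frac{-383903 + 134689}{-3262361 + 286235} = - \frac{249214}{-2976126} = \left(-249214\right) \left(- \frac{1}{2976126}\right) = \frac{124607}{1488063}$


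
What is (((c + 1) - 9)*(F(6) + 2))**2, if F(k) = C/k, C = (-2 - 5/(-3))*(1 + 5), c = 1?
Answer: 1225/9 ≈ 136.11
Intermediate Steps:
C = -2 (C = (-2 - 5*(-1/3))*6 = (-2 + 5/3)*6 = -1/3*6 = -2)
F(k) = -2/k
(((c + 1) - 9)*(F(6) + 2))**2 = (((1 + 1) - 9)*(-2/6 + 2))**2 = ((2 - 9)*(-2*1/6 + 2))**2 = (-7*(-1/3 + 2))**2 = (-7*5/3)**2 = (-35/3)**2 = 1225/9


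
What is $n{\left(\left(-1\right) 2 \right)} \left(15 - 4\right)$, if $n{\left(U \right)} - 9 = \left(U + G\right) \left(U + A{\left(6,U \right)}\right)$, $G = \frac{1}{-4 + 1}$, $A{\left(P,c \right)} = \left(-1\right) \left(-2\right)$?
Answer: $99$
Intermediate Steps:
$A{\left(P,c \right)} = 2$
$G = - \frac{1}{3}$ ($G = \frac{1}{-3} = - \frac{1}{3} \approx -0.33333$)
$n{\left(U \right)} = 9 + \left(2 + U\right) \left(- \frac{1}{3} + U\right)$ ($n{\left(U \right)} = 9 + \left(U - \frac{1}{3}\right) \left(U + 2\right) = 9 + \left(- \frac{1}{3} + U\right) \left(2 + U\right) = 9 + \left(2 + U\right) \left(- \frac{1}{3} + U\right)$)
$n{\left(\left(-1\right) 2 \right)} \left(15 - 4\right) = \left(\frac{25}{3} + \left(\left(-1\right) 2\right)^{2} + \frac{5 \left(\left(-1\right) 2\right)}{3}\right) \left(15 - 4\right) = \left(\frac{25}{3} + \left(-2\right)^{2} + \frac{5}{3} \left(-2\right)\right) \left(15 + \left(-6 + 2\right)\right) = \left(\frac{25}{3} + 4 - \frac{10}{3}\right) \left(15 - 4\right) = 9 \cdot 11 = 99$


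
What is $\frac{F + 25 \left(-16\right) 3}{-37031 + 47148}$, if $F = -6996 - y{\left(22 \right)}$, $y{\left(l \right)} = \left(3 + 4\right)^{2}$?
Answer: $- \frac{8245}{10117} \approx -0.81497$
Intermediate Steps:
$y{\left(l \right)} = 49$ ($y{\left(l \right)} = 7^{2} = 49$)
$F = -7045$ ($F = -6996 - 49 = -7045$)
$\frac{F + 25 \left(-16\right) 3}{-37031 + 47148} = \frac{-7045 + 25 \left(-16\right) 3}{-37031 + 47148} = \frac{-7045 - 1200}{10117} = \left(-7045 - 1200\right) \frac{1}{10117} = \left(-8245\right) \frac{1}{10117} = - \frac{8245}{10117}$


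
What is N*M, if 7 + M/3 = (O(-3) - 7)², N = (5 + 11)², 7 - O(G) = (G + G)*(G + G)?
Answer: 989952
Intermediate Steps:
O(G) = 7 - 4*G² (O(G) = 7 - (G + G)*(G + G) = 7 - 2*G*2*G = 7 - 4*G²)
N = 256 (N = 16² = 256)
M = 3867 (M = -21 + 3*((7 - 4*(-3)²) - 7)² = -21 + 3*((7 - 4*9) - 7)² = -21 + 3*((7 - 36) - 7)² = -21 + 3*(-29 - 7)² = -21 + 3*(-36)² = -21 + 3*1296 = -21 + 3888 = 3867)
N*M = 256*3867 = 989952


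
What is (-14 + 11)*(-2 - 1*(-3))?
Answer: -3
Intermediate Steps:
(-14 + 11)*(-2 - 1*(-3)) = -3*(-2 + 3) = -3*1 = -3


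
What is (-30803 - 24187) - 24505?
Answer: -79495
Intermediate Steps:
(-30803 - 24187) - 24505 = -54990 - 24505 = -79495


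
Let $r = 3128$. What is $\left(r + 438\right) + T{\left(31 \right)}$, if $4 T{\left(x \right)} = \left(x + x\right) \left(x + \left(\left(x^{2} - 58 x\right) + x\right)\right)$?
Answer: $- \frac{16893}{2} \approx -8446.5$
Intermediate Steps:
$T{\left(x \right)} = \frac{x \left(x^{2} - 56 x\right)}{2}$ ($T{\left(x \right)} = \frac{\left(x + x\right) \left(x + \left(\left(x^{2} - 58 x\right) + x\right)\right)}{4} = \frac{2 x \left(x + \left(x^{2} - 57 x\right)\right)}{4} = \frac{2 x \left(x^{2} - 56 x\right)}{4} = \frac{x \left(x^{2} - 56 x\right)}{2}$)
$\left(r + 438\right) + T{\left(31 \right)} = \left(3128 + 438\right) + \frac{31^{2} \left(-56 + 31\right)}{2} = 3566 + \frac{1}{2} \cdot 961 \left(-25\right) = 3566 - \frac{24025}{2} = - \frac{16893}{2}$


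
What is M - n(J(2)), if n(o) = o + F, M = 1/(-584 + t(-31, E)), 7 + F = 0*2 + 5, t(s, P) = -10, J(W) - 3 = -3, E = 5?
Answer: 1187/594 ≈ 1.9983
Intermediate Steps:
J(W) = 0 (J(W) = 3 - 3 = 0)
F = -2 (F = -7 + (0*2 + 5) = -7 + (0 + 5) = -7 + 5 = -2)
M = -1/594 (M = 1/(-584 - 10) = 1/(-594) = -1/594 ≈ -0.0016835)
n(o) = -2 + o (n(o) = o - 2 = -2 + o)
M - n(J(2)) = -1/594 - (-2 + 0) = -1/594 - 1*(-2) = -1/594 + 2 = 1187/594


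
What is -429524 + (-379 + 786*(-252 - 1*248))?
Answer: -822903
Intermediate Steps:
-429524 + (-379 + 786*(-252 - 1*248)) = -429524 + (-379 + 786*(-252 - 248)) = -429524 + (-379 + 786*(-500)) = -429524 + (-379 - 393000) = -429524 - 393379 = -822903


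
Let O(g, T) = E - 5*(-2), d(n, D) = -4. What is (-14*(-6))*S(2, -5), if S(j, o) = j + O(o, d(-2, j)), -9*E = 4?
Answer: 2912/3 ≈ 970.67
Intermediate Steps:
E = -4/9 (E = -⅑*4 = -4/9 ≈ -0.44444)
O(g, T) = 86/9 (O(g, T) = -4/9 - 5*(-2) = -4/9 + 10 = 86/9)
S(j, o) = 86/9 + j (S(j, o) = j + 86/9 = 86/9 + j)
(-14*(-6))*S(2, -5) = (-14*(-6))*(86/9 + 2) = 84*(104/9) = 2912/3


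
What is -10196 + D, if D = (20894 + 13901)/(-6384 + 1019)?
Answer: -10947267/1073 ≈ -10202.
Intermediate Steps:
D = -6959/1073 (D = 34795/(-5365) = 34795*(-1/5365) = -6959/1073 ≈ -6.4856)
-10196 + D = -10196 - 6959/1073 = -10947267/1073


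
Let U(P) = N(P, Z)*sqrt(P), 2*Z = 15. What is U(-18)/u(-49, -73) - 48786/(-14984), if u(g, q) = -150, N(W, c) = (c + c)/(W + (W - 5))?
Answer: 24393/7492 + 3*I*sqrt(2)/410 ≈ 3.2559 + 0.010348*I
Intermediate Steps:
Z = 15/2 (Z = (1/2)*15 = 15/2 ≈ 7.5000)
N(W, c) = 2*c/(-5 + 2*W) (N(W, c) = (2*c)/(W + (-5 + W)) = (2*c)/(-5 + 2*W) = 2*c/(-5 + 2*W))
U(P) = 15*sqrt(P)/(-5 + 2*P) (U(P) = (2*(15/2)/(-5 + 2*P))*sqrt(P) = (15/(-5 + 2*P))*sqrt(P) = 15*sqrt(P)/(-5 + 2*P))
U(-18)/u(-49, -73) - 48786/(-14984) = (15*sqrt(-18)/(-5 + 2*(-18)))/(-150) - 48786/(-14984) = (15*(3*I*sqrt(2))/(-5 - 36))*(-1/150) - 48786*(-1/14984) = (15*(3*I*sqrt(2))/(-41))*(-1/150) + 24393/7492 = (15*(3*I*sqrt(2))*(-1/41))*(-1/150) + 24393/7492 = -45*I*sqrt(2)/41*(-1/150) + 24393/7492 = 3*I*sqrt(2)/410 + 24393/7492 = 24393/7492 + 3*I*sqrt(2)/410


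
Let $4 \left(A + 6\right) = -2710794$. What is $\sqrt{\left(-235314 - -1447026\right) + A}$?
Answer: $\frac{\sqrt{2136030}}{2} \approx 730.76$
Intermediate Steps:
$A = - \frac{1355409}{2}$ ($A = -6 + \frac{1}{4} \left(-2710794\right) = -6 - \frac{1355397}{2} = - \frac{1355409}{2} \approx -6.777 \cdot 10^{5}$)
$\sqrt{\left(-235314 - -1447026\right) + A} = \sqrt{\left(-235314 - -1447026\right) - \frac{1355409}{2}} = \sqrt{\left(-235314 + 1447026\right) - \frac{1355409}{2}} = \sqrt{1211712 - \frac{1355409}{2}} = \sqrt{\frac{1068015}{2}} = \frac{\sqrt{2136030}}{2}$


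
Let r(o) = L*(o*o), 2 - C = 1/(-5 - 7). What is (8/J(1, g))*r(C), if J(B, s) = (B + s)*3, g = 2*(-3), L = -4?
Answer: 250/27 ≈ 9.2593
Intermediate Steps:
g = -6
J(B, s) = 3*B + 3*s
C = 25/12 (C = 2 - 1/(-5 - 7) = 2 - 1/(-12) = 2 - 1*(-1/12) = 2 + 1/12 = 25/12 ≈ 2.0833)
r(o) = -4*o² (r(o) = -4*o*o = -4*o²)
(8/J(1, g))*r(C) = (8/(3*1 + 3*(-6)))*(-4*(25/12)²) = (8/(3 - 18))*(-4*625/144) = (8/(-15))*(-625/36) = (8*(-1/15))*(-625/36) = -8/15*(-625/36) = 250/27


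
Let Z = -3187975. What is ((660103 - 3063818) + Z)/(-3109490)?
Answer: 559169/310949 ≈ 1.7983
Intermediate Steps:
((660103 - 3063818) + Z)/(-3109490) = ((660103 - 3063818) - 3187975)/(-3109490) = (-2403715 - 3187975)*(-1/3109490) = -5591690*(-1/3109490) = 559169/310949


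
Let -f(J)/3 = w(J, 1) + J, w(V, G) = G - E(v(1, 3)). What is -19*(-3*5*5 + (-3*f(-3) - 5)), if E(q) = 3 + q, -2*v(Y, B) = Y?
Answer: 4579/2 ≈ 2289.5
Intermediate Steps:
v(Y, B) = -Y/2
w(V, G) = -5/2 + G (w(V, G) = G - (3 - ½*1) = G - (3 - ½) = G - 1*5/2 = G - 5/2 = -5/2 + G)
f(J) = 9/2 - 3*J (f(J) = -3*((-5/2 + 1) + J) = -3*(-3/2 + J) = 9/2 - 3*J)
-19*(-3*5*5 + (-3*f(-3) - 5)) = -19*(-3*5*5 + (-3*(9/2 - 3*(-3)) - 5)) = -19*(-15*5 + (-3*(9/2 + 9) - 5)) = -19*(-75 + (-3*27/2 - 5)) = -19*(-75 + (-81/2 - 5)) = -19*(-75 - 91/2) = -19*(-241/2) = 4579/2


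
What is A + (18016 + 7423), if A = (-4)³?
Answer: 25375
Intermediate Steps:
A = -64
A + (18016 + 7423) = -64 + (18016 + 7423) = -64 + 25439 = 25375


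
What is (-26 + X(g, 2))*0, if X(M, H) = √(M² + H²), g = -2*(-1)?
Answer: 0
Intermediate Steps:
g = 2
X(M, H) = √(H² + M²)
(-26 + X(g, 2))*0 = (-26 + √(2² + 2²))*0 = (-26 + √(4 + 4))*0 = (-26 + √8)*0 = (-26 + 2*√2)*0 = 0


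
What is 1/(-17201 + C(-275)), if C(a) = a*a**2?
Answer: -1/20814076 ≈ -4.8044e-8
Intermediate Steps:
C(a) = a**3
1/(-17201 + C(-275)) = 1/(-17201 + (-275)**3) = 1/(-17201 - 20796875) = 1/(-20814076) = -1/20814076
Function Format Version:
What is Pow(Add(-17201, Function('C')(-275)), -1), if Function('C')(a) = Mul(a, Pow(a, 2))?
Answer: Rational(-1, 20814076) ≈ -4.8044e-8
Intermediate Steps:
Function('C')(a) = Pow(a, 3)
Pow(Add(-17201, Function('C')(-275)), -1) = Pow(Add(-17201, Pow(-275, 3)), -1) = Pow(Add(-17201, -20796875), -1) = Pow(-20814076, -1) = Rational(-1, 20814076)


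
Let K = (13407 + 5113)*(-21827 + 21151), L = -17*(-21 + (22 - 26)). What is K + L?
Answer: -12519095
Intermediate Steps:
L = 425 (L = -17*(-21 - 4) = -17*(-25) = 425)
K = -12519520 (K = 18520*(-676) = -12519520)
K + L = -12519520 + 425 = -12519095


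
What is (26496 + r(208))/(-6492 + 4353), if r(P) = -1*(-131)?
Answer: -26627/2139 ≈ -12.448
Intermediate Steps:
r(P) = 131
(26496 + r(208))/(-6492 + 4353) = (26496 + 131)/(-6492 + 4353) = 26627/(-2139) = 26627*(-1/2139) = -26627/2139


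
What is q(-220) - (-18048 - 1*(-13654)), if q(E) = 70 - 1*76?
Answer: 4388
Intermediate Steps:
q(E) = -6 (q(E) = 70 - 76 = -6)
q(-220) - (-18048 - 1*(-13654)) = -6 - (-18048 - 1*(-13654)) = -6 - (-18048 + 13654) = -6 - 1*(-4394) = -6 + 4394 = 4388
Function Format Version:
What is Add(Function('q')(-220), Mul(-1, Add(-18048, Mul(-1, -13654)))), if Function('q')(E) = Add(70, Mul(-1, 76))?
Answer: 4388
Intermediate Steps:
Function('q')(E) = -6 (Function('q')(E) = Add(70, -76) = -6)
Add(Function('q')(-220), Mul(-1, Add(-18048, Mul(-1, -13654)))) = Add(-6, Mul(-1, Add(-18048, Mul(-1, -13654)))) = Add(-6, Mul(-1, Add(-18048, 13654))) = Add(-6, Mul(-1, -4394)) = Add(-6, 4394) = 4388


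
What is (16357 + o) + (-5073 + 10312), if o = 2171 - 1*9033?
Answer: 14734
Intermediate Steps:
o = -6862 (o = 2171 - 9033 = -6862)
(16357 + o) + (-5073 + 10312) = (16357 - 6862) + (-5073 + 10312) = 9495 + 5239 = 14734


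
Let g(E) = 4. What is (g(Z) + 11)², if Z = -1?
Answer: 225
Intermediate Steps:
(g(Z) + 11)² = (4 + 11)² = 15² = 225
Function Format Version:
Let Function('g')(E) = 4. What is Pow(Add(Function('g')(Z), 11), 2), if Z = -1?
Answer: 225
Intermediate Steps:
Pow(Add(Function('g')(Z), 11), 2) = Pow(Add(4, 11), 2) = Pow(15, 2) = 225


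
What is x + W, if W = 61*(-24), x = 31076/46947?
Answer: -68699332/46947 ≈ -1463.3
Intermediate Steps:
x = 31076/46947 (x = 31076*(1/46947) = 31076/46947 ≈ 0.66194)
W = -1464
x + W = 31076/46947 - 1464 = -68699332/46947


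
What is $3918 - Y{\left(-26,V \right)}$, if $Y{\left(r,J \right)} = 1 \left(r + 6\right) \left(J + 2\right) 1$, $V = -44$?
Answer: $3078$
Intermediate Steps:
$Y{\left(r,J \right)} = \left(2 + J\right) \left(6 + r\right)$ ($Y{\left(r,J \right)} = 1 \left(6 + r\right) \left(2 + J\right) 1 = 1 \left(2 + J\right) \left(6 + r\right) 1 = \left(2 + J\right) \left(6 + r\right) 1 = \left(2 + J\right) \left(6 + r\right)$)
$3918 - Y{\left(-26,V \right)} = 3918 - \left(12 + 2 \left(-26\right) + 6 \left(-44\right) - -1144\right) = 3918 - \left(12 - 52 - 264 + 1144\right) = 3918 - 840 = 3078$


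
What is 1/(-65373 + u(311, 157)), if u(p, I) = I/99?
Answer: -99/6471770 ≈ -1.5297e-5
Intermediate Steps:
u(p, I) = I/99 (u(p, I) = I*(1/99) = I/99)
1/(-65373 + u(311, 157)) = 1/(-65373 + (1/99)*157) = 1/(-65373 + 157/99) = 1/(-6471770/99) = -99/6471770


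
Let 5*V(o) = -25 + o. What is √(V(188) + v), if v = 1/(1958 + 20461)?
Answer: √45514331410/37365 ≈ 5.7096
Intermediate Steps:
V(o) = -5 + o/5 (V(o) = (-25 + o)/5 = -5 + o/5)
v = 1/22419 ≈ 4.4605e-5
√(V(188) + v) = √((-5 + (⅕)*188) + 1/22419) = √((-5 + 188/5) + 1/22419) = √(163/5 + 1/22419) = √(3654302/112095) = √45514331410/37365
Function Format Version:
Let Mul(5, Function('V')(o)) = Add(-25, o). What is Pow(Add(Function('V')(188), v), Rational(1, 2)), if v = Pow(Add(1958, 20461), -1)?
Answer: Mul(Rational(1, 37365), Pow(45514331410, Rational(1, 2))) ≈ 5.7096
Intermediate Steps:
Function('V')(o) = Add(-5, Mul(Rational(1, 5), o)) (Function('V')(o) = Mul(Rational(1, 5), Add(-25, o)) = Add(-5, Mul(Rational(1, 5), o)))
v = Rational(1, 22419) (v = Pow(22419, -1) = Rational(1, 22419) ≈ 4.4605e-5)
Pow(Add(Function('V')(188), v), Rational(1, 2)) = Pow(Add(Add(-5, Mul(Rational(1, 5), 188)), Rational(1, 22419)), Rational(1, 2)) = Pow(Add(Add(-5, Rational(188, 5)), Rational(1, 22419)), Rational(1, 2)) = Pow(Add(Rational(163, 5), Rational(1, 22419)), Rational(1, 2)) = Pow(Rational(3654302, 112095), Rational(1, 2)) = Mul(Rational(1, 37365), Pow(45514331410, Rational(1, 2)))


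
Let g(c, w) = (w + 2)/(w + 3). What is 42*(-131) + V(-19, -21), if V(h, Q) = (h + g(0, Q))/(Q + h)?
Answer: -3961117/720 ≈ -5501.6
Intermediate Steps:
g(c, w) = (2 + w)/(3 + w)
V(h, Q) = (h + (2 + Q)/(3 + Q))/(Q + h)
42*(-131) + V(-19, -21) = 42*(-131) + (2 - 21 - 19*(3 - 21))/((3 - 21)*(-21 - 19)) = -5502 + (2 - 21 - 19*(-18))/(-18*(-40)) = -5502 - 1/18*(-1/40)*(2 - 21 + 342) = -5502 - 1/18*(-1/40)*323 = -5502 + 323/720 = -3961117/720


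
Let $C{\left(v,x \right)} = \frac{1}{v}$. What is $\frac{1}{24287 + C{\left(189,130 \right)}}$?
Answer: $\frac{189}{4590244} \approx 4.1174 \cdot 10^{-5}$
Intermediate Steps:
$\frac{1}{24287 + C{\left(189,130 \right)}} = \frac{1}{24287 + \frac{1}{189}} = \frac{1}{\frac{4590244}{189}} = \frac{189}{4590244}$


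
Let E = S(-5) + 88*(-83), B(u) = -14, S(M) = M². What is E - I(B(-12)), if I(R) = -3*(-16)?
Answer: -7327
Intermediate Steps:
E = -7279 (E = (-5)² + 88*(-83) = 25 - 7304 = -7279)
I(R) = 48
E - I(B(-12)) = -7279 - 1*48 = -7279 - 48 = -7327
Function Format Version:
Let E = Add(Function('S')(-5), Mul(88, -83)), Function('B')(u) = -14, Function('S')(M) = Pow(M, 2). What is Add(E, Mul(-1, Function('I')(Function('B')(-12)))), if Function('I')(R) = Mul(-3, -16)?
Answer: -7327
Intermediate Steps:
E = -7279 (E = Add(Pow(-5, 2), Mul(88, -83)) = Add(25, -7304) = -7279)
Function('I')(R) = 48
Add(E, Mul(-1, Function('I')(Function('B')(-12)))) = Add(-7279, Mul(-1, 48)) = Add(-7279, -48) = -7327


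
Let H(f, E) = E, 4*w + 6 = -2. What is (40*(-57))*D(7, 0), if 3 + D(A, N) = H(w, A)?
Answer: -9120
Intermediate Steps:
w = -2 (w = -3/2 + (1/4)*(-2) = -3/2 - 1/2 = -2)
D(A, N) = -3 + A
(40*(-57))*D(7, 0) = (40*(-57))*(-3 + 7) = -2280*4 = -9120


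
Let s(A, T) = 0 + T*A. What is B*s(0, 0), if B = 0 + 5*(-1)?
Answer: 0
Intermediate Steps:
s(A, T) = A*T (s(A, T) = 0 + A*T = A*T)
B = -5 (B = 0 - 5 = -5)
B*s(0, 0) = -0*0 = -5*0 = 0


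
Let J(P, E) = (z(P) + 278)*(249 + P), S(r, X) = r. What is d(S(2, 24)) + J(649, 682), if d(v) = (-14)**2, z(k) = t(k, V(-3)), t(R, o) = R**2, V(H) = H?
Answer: 378488338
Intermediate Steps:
z(k) = k**2
d(v) = 196
J(P, E) = (249 + P)*(278 + P**2) (J(P, E) = (P**2 + 278)*(249 + P) = (278 + P**2)*(249 + P) = (249 + P)*(278 + P**2))
d(S(2, 24)) + J(649, 682) = 196 + (69222 + 649**3 + 249*649**2 + 278*649) = 196 + (69222 + 273359449 + 249*421201 + 180422) = 196 + (69222 + 273359449 + 104879049 + 180422) = 196 + 378488142 = 378488338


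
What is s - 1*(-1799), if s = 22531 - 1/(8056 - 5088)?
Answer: 72211439/2968 ≈ 24330.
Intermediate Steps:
s = 66872007/2968 (s = 22531 - 1/2968 = 66872007/2968 ≈ 22531.)
s - 1*(-1799) = 66872007/2968 - 1*(-1799) = 66872007/2968 + 1799 = 72211439/2968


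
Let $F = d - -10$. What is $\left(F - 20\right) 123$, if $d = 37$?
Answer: $3321$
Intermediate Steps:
$F = 47$ ($F = 37 - -10 = 37 + 10 = 47$)
$\left(F - 20\right) 123 = \left(47 - 20\right) 123 = 27 \cdot 123 = 3321$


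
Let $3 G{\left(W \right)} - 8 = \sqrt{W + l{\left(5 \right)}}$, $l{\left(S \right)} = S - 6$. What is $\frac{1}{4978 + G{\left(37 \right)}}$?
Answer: $\frac{3}{14948} \approx 0.0002007$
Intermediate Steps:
$l{\left(S \right)} = -6 + S$ ($l{\left(S \right)} = S - 6 = -6 + S$)
$G{\left(W \right)} = \frac{8}{3} + \frac{\sqrt{-1 + W}}{3}$ ($G{\left(W \right)} = \frac{8}{3} + \frac{\sqrt{W + \left(-6 + 5\right)}}{3} = \frac{8}{3} + \frac{\sqrt{W - 1}}{3} = \frac{8}{3} + \frac{\sqrt{-1 + W}}{3}$)
$\frac{1}{4978 + G{\left(37 \right)}} = \frac{1}{4978 + \left(\frac{8}{3} + \frac{\sqrt{-1 + 37}}{3}\right)} = \frac{1}{4978 + \left(\frac{8}{3} + \frac{\sqrt{36}}{3}\right)} = \frac{1}{4978 + \left(\frac{8}{3} + \frac{1}{3} \cdot 6\right)} = \frac{1}{4978 + \left(\frac{8}{3} + 2\right)} = \frac{1}{4978 + \frac{14}{3}} = \frac{1}{\frac{14948}{3}} = \frac{3}{14948}$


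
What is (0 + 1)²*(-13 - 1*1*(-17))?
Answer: 4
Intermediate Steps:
(0 + 1)²*(-13 - 1*1*(-17)) = 1²*(-13 - 1*(-17)) = 1*(-13 + 17) = 1*4 = 4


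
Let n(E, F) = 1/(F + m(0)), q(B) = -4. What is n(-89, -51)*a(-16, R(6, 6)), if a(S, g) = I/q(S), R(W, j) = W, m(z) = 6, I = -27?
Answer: -3/20 ≈ -0.15000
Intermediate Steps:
a(S, g) = 27/4 (a(S, g) = -27/(-4) = -27*(-¼) = 27/4)
n(E, F) = 1/(6 + F) (n(E, F) = 1/(F + 6) = 1/(6 + F))
n(-89, -51)*a(-16, R(6, 6)) = (27/4)/(6 - 51) = (27/4)/(-45) = -1/45*27/4 = -3/20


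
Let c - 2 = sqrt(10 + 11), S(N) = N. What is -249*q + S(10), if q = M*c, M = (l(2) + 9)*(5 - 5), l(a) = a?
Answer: 10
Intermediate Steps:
M = 0 (M = (2 + 9)*(5 - 5) = 11*0 = 0)
c = 2 + sqrt(21) (c = 2 + sqrt(10 + 11) = 2 + sqrt(21) ≈ 6.5826)
q = 0 (q = 0*(2 + sqrt(21)) = 0)
-249*q + S(10) = -249*0 + 10 = 0 + 10 = 10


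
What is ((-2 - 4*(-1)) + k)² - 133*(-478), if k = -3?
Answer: 63575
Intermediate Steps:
((-2 - 4*(-1)) + k)² - 133*(-478) = ((-2 - 4*(-1)) - 3)² - 133*(-478) = ((-2 + 4) - 3)² + 63574 = (2 - 3)² + 63574 = (-1)² + 63574 = 1 + 63574 = 63575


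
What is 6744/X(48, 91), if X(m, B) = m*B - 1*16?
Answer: 843/544 ≈ 1.5496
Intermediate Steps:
X(m, B) = -16 + B*m (X(m, B) = B*m - 16 = -16 + B*m)
6744/X(48, 91) = 6744/(-16 + 91*48) = 6744/(-16 + 4368) = 6744/4352 = 6744*(1/4352) = 843/544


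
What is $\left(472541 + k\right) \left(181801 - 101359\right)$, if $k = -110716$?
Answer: $29105926650$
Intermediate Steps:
$\left(472541 + k\right) \left(181801 - 101359\right) = \left(472541 - 110716\right) \left(181801 - 101359\right) = 361825 \cdot 80442 = 29105926650$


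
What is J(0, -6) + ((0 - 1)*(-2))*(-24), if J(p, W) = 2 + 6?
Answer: -40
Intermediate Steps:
J(p, W) = 8
J(0, -6) + ((0 - 1)*(-2))*(-24) = 8 + ((0 - 1)*(-2))*(-24) = 8 - 1*(-2)*(-24) = 8 + 2*(-24) = 8 - 48 = -40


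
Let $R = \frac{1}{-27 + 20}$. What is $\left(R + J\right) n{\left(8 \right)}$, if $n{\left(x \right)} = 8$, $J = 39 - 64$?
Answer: $- \frac{1408}{7} \approx -201.14$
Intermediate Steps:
$J = -25$
$R = - \frac{1}{7}$ ($R = \frac{1}{-7} = - \frac{1}{7} \approx -0.14286$)
$\left(R + J\right) n{\left(8 \right)} = \left(- \frac{1}{7} - 25\right) 8 = \left(- \frac{176}{7}\right) 8 = - \frac{1408}{7}$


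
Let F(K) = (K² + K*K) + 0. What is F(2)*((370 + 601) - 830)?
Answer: 1128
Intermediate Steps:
F(K) = 2*K² (F(K) = (K² + K²) + 0 = 2*K² + 0 = 2*K²)
F(2)*((370 + 601) - 830) = (2*2²)*((370 + 601) - 830) = (2*4)*(971 - 830) = 8*141 = 1128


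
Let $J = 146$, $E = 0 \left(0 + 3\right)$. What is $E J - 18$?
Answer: $-18$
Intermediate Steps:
$E = 0$ ($E = 0 \cdot 3 = 0$)
$E J - 18 = 0 \cdot 146 - 18 = 0 - 18 = -18$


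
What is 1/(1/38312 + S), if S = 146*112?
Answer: 38312/626477825 ≈ 6.1155e-5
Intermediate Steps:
S = 16352
1/(1/38312 + S) = 1/(1/38312 + 16352) = 1/(626477825/38312) = 38312/626477825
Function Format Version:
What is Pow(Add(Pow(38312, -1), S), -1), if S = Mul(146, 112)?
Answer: Rational(38312, 626477825) ≈ 6.1155e-5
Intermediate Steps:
S = 16352
Pow(Add(Pow(38312, -1), S), -1) = Pow(Add(Pow(38312, -1), 16352), -1) = Pow(Add(Rational(1, 38312), 16352), -1) = Pow(Rational(626477825, 38312), -1) = Rational(38312, 626477825)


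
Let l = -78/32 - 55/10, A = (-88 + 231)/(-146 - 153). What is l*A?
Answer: 1397/368 ≈ 3.7962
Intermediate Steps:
A = -11/23 (A = 143/(-299) = 143*(-1/299) = -11/23 ≈ -0.47826)
l = -127/16 (l = -78*1/32 - 55*1/10 = -39/16 - 11/2 = -127/16 ≈ -7.9375)
l*A = -127/16*(-11/23) = 1397/368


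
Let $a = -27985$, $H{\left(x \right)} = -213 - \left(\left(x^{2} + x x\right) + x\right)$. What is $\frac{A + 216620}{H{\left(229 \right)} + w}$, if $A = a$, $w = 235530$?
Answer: $\frac{188635}{130206} \approx 1.4487$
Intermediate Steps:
$H{\left(x \right)} = -213 - x - 2 x^{2}$ ($H{\left(x \right)} = -213 - \left(\left(x^{2} + x^{2}\right) + x\right) = -213 - \left(2 x^{2} + x\right) = -213 - \left(x + 2 x^{2}\right) = -213 - x - 2 x^{2}$)
$A = -27985$
$\frac{A + 216620}{H{\left(229 \right)} + w} = \frac{-27985 + 216620}{\left(-213 - 229 - 2 \cdot 229^{2}\right) + 235530} = \frac{188635}{\left(-213 - 229 - 104882\right) + 235530} = \frac{188635}{-105324 + 235530} = \frac{188635}{130206}$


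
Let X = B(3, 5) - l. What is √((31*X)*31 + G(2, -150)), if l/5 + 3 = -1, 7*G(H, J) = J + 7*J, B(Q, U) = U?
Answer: 5*√46753/7 ≈ 154.45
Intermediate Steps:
G(H, J) = 8*J/7 (G(H, J) = (J + 7*J)/7 = (8*J)/7 = 8*J/7)
l = -20 (l = -15 + 5*(-1) = -15 - 5 = -20)
X = 25 (X = 5 - 1*(-20) = 5 + 20 = 25)
√((31*X)*31 + G(2, -150)) = √((31*25)*31 + (8/7)*(-150)) = √(775*31 - 1200/7) = √(24025 - 1200/7) = √(166975/7) = 5*√46753/7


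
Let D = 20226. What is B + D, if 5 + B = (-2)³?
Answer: 20213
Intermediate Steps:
B = -13 (B = -5 + (-2)³ = -5 - 8 = -13)
B + D = -13 + 20226 = 20213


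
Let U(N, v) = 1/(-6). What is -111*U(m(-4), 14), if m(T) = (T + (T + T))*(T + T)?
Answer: 37/2 ≈ 18.500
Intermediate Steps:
m(T) = 6*T² (m(T) = (T + 2*T)*(2*T) = (3*T)*(2*T) = 6*T²)
U(N, v) = -⅙
-111*U(m(-4), 14) = -111*(-⅙) = 37/2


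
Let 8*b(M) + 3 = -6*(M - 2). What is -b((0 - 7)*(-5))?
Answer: 201/8 ≈ 25.125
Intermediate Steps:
b(M) = 9/8 - 3*M/4 (b(M) = -3/8 + (-6*(M - 2))/8 = -3/8 + (-6*(-2 + M))/8 = -3/8 + (12 - 6*M)/8 = -3/8 + (3/2 - 3*M/4) = 9/8 - 3*M/4)
-b((0 - 7)*(-5)) = -(9/8 - 3*(0 - 7)*(-5)/4) = -(9/8 - (-21)*(-5)/4) = -(9/8 - 3/4*35) = -(9/8 - 105/4) = -1*(-201/8) = 201/8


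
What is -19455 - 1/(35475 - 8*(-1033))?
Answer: -850942246/43739 ≈ -19455.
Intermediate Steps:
-19455 - 1/(35475 - 8*(-1033)) = -19455 - 1/(35475 + 8264) = -19455 - 1/43739 = -850942246/43739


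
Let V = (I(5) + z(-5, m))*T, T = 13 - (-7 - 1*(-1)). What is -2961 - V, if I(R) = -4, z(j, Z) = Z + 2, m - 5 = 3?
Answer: -3075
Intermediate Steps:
m = 8 (m = 5 + 3 = 8)
z(j, Z) = 2 + Z
T = 19 (T = 13 - (-7 + 1) = 13 - 1*(-6) = 13 + 6 = 19)
V = 114 (V = (-4 + (2 + 8))*19 = (-4 + 10)*19 = 6*19 = 114)
-2961 - V = -2961 - 1*114 = -2961 - 114 = -3075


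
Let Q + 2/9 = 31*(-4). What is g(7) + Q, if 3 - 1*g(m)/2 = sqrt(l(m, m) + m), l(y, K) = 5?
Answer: -1064/9 - 4*sqrt(3) ≈ -125.15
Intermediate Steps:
Q = -1118/9 (Q = -2/9 + 31*(-4) = -2/9 - 124 = -1118/9 ≈ -124.22)
g(m) = 6 - 2*sqrt(5 + m)
g(7) + Q = (6 - 2*sqrt(5 + 7)) - 1118/9 = (6 - 4*sqrt(3)) - 1118/9 = -1064/9 - 4*sqrt(3)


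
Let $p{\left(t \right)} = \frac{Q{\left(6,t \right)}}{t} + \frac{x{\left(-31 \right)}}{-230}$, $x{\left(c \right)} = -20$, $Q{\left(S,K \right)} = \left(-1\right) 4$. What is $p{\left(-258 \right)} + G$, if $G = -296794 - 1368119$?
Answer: $- \frac{4939796567}{2967} \approx -1.6649 \cdot 10^{6}$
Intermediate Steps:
$Q{\left(S,K \right)} = -4$
$G = -1664913$
$p{\left(t \right)} = \frac{2}{23} - \frac{4}{t}$ ($p{\left(t \right)} = - \frac{4}{t} - \frac{20}{-230} = - \frac{4}{t} - - \frac{2}{23} = - \frac{4}{t} + \frac{2}{23} = \frac{2}{23} - \frac{4}{t}$)
$p{\left(-258 \right)} + G = \left(\frac{2}{23} - \frac{4}{-258}\right) - 1664913 = \left(\frac{2}{23} - - \frac{2}{129}\right) - 1664913 = \left(\frac{2}{23} + \frac{2}{129}\right) - 1664913 = \frac{304}{2967} - 1664913 = - \frac{4939796567}{2967}$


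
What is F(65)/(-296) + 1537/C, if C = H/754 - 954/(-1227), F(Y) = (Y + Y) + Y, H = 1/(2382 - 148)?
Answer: 313327596616333/158552712872 ≈ 1976.2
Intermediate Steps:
H = 1/2234 ≈ 0.00044763
F(Y) = 3*Y (F(Y) = 2*Y + Y = 3*Y)
C = 535651057/688934324 (C = (1/2234)/754 - 954/(-1227) = (1/2234)*(1/754) - 954*(-1/1227) = 1/1684436 + 318/409 = 535651057/688934324 ≈ 0.77751)
F(65)/(-296) + 1537/C = (3*65)/(-296) + 1537/(535651057/688934324) = 195*(-1/296) + 1537*(688934324/535651057) = -195/296 + 1058892055988/535651057 = 313327596616333/158552712872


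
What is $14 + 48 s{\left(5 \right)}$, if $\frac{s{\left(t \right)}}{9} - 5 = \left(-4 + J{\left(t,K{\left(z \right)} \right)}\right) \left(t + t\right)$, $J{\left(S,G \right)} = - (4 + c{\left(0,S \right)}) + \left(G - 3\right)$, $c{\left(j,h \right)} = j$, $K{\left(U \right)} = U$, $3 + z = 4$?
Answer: $-41026$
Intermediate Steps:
$z = 1$ ($z = -3 + 4 = 1$)
$J{\left(S,G \right)} = -7 + G$ ($J{\left(S,G \right)} = - (4 + 0) + \left(G - 3\right) = \left(-1\right) 4 + \left(-3 + G\right) = -4 + \left(-3 + G\right) = -7 + G$)
$s{\left(t \right)} = 45 - 180 t$ ($s{\left(t \right)} = 45 + 9 \left(-4 + \left(-7 + 1\right)\right) \left(t + t\right) = 45 + 9 \left(-4 - 6\right) 2 t = 45 + 9 \left(- 10 \cdot 2 t\right) = 45 + 9 \left(- 20 t\right) = 45 - 180 t$)
$14 + 48 s{\left(5 \right)} = 14 + 48 \left(45 - 900\right) = 14 + 48 \left(-855\right) = 14 - 41040 = -41026$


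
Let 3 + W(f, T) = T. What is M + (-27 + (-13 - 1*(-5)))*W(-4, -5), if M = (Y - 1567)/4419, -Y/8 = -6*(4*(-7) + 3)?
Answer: 1234553/4419 ≈ 279.37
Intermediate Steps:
Y = -1200 (Y = -(-48)*(4*(-7) + 3) = -(-48)*(-28 + 3) = -(-48)*(-25) = -8*150 = -1200)
W(f, T) = -3 + T
M = -2767/4419 (M = (-1200 - 1567)/4419 = -2767*1/4419 = -2767/4419 ≈ -0.62616)
M + (-27 + (-13 - 1*(-5)))*W(-4, -5) = -2767/4419 + (-27 + (-13 - 1*(-5)))*(-3 - 5) = -2767/4419 + (-27 + (-13 + 5))*(-8) = -2767/4419 + (-27 - 8)*(-8) = -2767/4419 - 35*(-8) = -2767/4419 + 280 = 1234553/4419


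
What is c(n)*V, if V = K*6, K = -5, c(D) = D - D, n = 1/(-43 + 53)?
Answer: 0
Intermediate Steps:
n = ⅒ (n = 1/10 = ⅒ ≈ 0.10000)
c(D) = 0
V = -30 (V = -5*6 = -30)
c(n)*V = 0*(-30) = 0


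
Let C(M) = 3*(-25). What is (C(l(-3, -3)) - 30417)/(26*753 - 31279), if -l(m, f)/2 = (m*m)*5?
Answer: 30492/11701 ≈ 2.6059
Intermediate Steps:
l(m, f) = -10*m² (l(m, f) = -2*m*m*5 = -2*m²*5 = -10*m²)
C(M) = -75
(C(l(-3, -3)) - 30417)/(26*753 - 31279) = (-75 - 30417)/(26*753 - 31279) = -30492/(19578 - 31279) = -30492/(-11701) = -30492*(-1/11701) = 30492/11701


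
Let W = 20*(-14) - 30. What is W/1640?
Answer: -31/164 ≈ -0.18902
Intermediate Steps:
W = -310 (W = -280 - 30 = -310)
W/1640 = -310/1640 = -310*1/1640 = -31/164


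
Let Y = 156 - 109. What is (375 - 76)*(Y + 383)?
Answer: 128570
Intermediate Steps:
Y = 47
(375 - 76)*(Y + 383) = (375 - 76)*(47 + 383) = 299*430 = 128570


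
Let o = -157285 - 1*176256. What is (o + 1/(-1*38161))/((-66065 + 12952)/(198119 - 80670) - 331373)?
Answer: 747460592910899/742603149397495 ≈ 1.0065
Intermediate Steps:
o = -333541 (o = -157285 - 176256 = -333541)
(o + 1/(-1*38161))/((-66065 + 12952)/(198119 - 80670) - 331373) = (-333541 + 1/(-1*38161))/((-66065 + 12952)/(198119 - 80670) - 331373) = (-333541 + 1/(-38161))/(-53113/117449 - 331373) = (-333541 - 1/38161)/(-53113*1/117449 - 331373) = -12728258102/(38161*(-53113/117449 - 331373)) = -12728258102/(38161*(-38919480590/117449)) = -12728258102/38161*(-117449/38919480590) = 747460592910899/742603149397495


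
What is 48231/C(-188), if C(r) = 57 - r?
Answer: 48231/245 ≈ 196.86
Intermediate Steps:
48231/C(-188) = 48231/(57 - 1*(-188)) = 48231/(57 + 188) = 48231/245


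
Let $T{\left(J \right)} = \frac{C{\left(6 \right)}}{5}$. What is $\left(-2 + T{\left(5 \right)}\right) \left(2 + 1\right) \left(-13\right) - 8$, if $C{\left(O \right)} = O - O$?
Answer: $70$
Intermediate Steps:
$C{\left(O \right)} = 0$
$T{\left(J \right)} = 0$ ($T{\left(J \right)} = \frac{0}{5} = 0 \cdot \frac{1}{5} = 0$)
$\left(-2 + T{\left(5 \right)}\right) \left(2 + 1\right) \left(-13\right) - 8 = \left(-2 + 0\right) \left(2 + 1\right) \left(-13\right) - 8 = \left(-2\right) 3 \left(-13\right) - 8 = \left(-6\right) \left(-13\right) - 8 = 78 - 8 = 70$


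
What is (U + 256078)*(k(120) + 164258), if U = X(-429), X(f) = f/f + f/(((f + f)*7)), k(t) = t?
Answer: 294656359223/7 ≈ 4.2094e+10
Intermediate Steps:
X(f) = 15/14 (X(f) = 1 + f/(((2*f)*7)) = 1 + f/((14*f)) = 1 + f*(1/(14*f)) = 1 + 1/14 = 15/14)
U = 15/14 ≈ 1.0714
(U + 256078)*(k(120) + 164258) = (15/14 + 256078)*(120 + 164258) = (3585107/14)*164378 = 294656359223/7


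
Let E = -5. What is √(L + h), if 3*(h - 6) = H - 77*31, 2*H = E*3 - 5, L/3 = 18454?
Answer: √54569 ≈ 233.60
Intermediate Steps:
L = 55362 (L = 3*18454 = 55362)
H = -10 (H = (-5*3 - 5)/2 = (-15 - 5)/2 = (½)*(-20) = -10)
h = -793 (h = 6 + (-10 - 77*31)/3 = 6 + (-10 - 2387)/3 = 6 + (⅓)*(-2397) = 6 - 799 = -793)
√(L + h) = √(55362 - 793) = √54569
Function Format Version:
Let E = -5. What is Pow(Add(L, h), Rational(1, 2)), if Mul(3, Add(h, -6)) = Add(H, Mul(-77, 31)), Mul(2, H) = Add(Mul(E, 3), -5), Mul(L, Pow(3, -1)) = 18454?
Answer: Pow(54569, Rational(1, 2)) ≈ 233.60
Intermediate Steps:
L = 55362 (L = Mul(3, 18454) = 55362)
H = -10 (H = Mul(Rational(1, 2), Add(Mul(-5, 3), -5)) = Mul(Rational(1, 2), Add(-15, -5)) = Mul(Rational(1, 2), -20) = -10)
h = -793 (h = Add(6, Mul(Rational(1, 3), Add(-10, Mul(-77, 31)))) = Add(6, Mul(Rational(1, 3), Add(-10, -2387))) = Add(6, Mul(Rational(1, 3), -2397)) = Add(6, -799) = -793)
Pow(Add(L, h), Rational(1, 2)) = Pow(Add(55362, -793), Rational(1, 2)) = Pow(54569, Rational(1, 2))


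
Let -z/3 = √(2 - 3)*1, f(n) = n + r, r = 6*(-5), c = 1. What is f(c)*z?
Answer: 87*I ≈ 87.0*I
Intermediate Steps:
r = -30
f(n) = -30 + n (f(n) = n - 30 = -30 + n)
z = -3*I (z = -3*√(2 - 3) = -3*√(-1) = -3*I ≈ -3.0*I)
f(c)*z = (-30 + 1)*(-3*I) = -(-87)*I = 87*I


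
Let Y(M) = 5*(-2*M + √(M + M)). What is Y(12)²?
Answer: 15000 - 2400*√6 ≈ 9121.2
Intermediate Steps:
Y(M) = -10*M + 5*√2*√M (Y(M) = 5*(-2*M + √(2*M)) = 5*(-2*M + √2*√M) = -10*M + 5*√2*√M)
Y(12)² = (-10*12 + 5*√2*√12)² = (-120 + 5*√2*(2*√3))² = (-120 + 10*√6)²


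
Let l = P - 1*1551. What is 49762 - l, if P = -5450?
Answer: 56763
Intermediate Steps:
l = -7001 (l = -5450 - 1*1551 = -5450 - 1551 = -7001)
49762 - l = 49762 - 1*(-7001) = 49762 + 7001 = 56763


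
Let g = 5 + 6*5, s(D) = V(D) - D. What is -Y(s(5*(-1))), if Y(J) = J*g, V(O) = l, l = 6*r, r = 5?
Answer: -1225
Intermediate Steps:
l = 30 (l = 6*5 = 30)
V(O) = 30
s(D) = 30 - D
g = 35 (g = 5 + 30 = 35)
Y(J) = 35*J (Y(J) = J*35 = 35*J)
-Y(s(5*(-1))) = -35*(30 - 5*(-1)) = -35*(30 - 1*(-5)) = -35*(30 + 5) = -35*35 = -1*1225 = -1225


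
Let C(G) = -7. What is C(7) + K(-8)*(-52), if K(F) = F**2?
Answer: -3335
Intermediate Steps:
C(7) + K(-8)*(-52) = -7 + (-8)**2*(-52) = -7 + 64*(-52) = -7 - 3328 = -3335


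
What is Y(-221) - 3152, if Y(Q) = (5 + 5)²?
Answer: -3052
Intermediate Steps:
Y(Q) = 100 (Y(Q) = 10² = 100)
Y(-221) - 3152 = 100 - 3152 = -3052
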